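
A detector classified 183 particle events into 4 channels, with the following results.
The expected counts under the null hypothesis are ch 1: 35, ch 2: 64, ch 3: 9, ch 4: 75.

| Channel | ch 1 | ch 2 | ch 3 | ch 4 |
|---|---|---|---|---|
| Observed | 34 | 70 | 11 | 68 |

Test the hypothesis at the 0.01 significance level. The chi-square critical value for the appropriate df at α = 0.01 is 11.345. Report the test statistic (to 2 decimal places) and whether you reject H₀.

χ² = (34−35)²/35 + (70−64)²/64 + (11−9)²/9 + (68−75)²/75
   = 0.029 + 0.563 + 0.444 + 0.653
Sum = 1.69
df = 3. Since 1.69 < 11.345, we do not reject H₀.

1.69; do not reject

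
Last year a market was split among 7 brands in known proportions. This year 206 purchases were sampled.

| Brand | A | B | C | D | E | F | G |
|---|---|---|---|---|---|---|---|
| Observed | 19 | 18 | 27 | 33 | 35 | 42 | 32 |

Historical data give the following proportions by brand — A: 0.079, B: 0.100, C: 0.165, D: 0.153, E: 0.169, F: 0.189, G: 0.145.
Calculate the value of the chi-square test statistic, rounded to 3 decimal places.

2.686

Expected counts E_i = n·p_i: 206×0.079 = 16.274, 206×0.100 = 20.6, 206×0.165 = 33.99, 206×0.153 = 31.518, 206×0.169 = 34.814, 206×0.189 = 38.934, 206×0.145 = 29.87.
cat         O        E   (O−E)²/E
A          19   16.274     0.4566
B          18     20.6     0.3282
C          27    33.99     1.4375
D          33   31.518     0.0697
E          35   34.814     0.0010
F          42   38.934     0.2414
G          32    29.87     0.1519
Sum = 2.686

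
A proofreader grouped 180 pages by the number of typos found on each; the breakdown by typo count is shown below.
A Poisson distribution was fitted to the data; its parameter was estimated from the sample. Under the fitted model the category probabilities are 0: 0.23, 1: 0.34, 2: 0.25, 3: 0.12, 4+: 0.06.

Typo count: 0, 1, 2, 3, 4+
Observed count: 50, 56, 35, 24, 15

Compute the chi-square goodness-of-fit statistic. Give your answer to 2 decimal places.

6.35

Expected counts E_i = n·p_i: 180×0.23 = 41.4, 180×0.34 = 61.2, 180×0.25 = 45, 180×0.12 = 21.6, 180×0.06 = 10.8.
cat         O        E   (O−E)²/E
0          50     41.4      1.786
1          56     61.2      0.442
2          35       45      2.222
3          24     21.6      0.267
4+         15     10.8      1.633
Sum = 6.35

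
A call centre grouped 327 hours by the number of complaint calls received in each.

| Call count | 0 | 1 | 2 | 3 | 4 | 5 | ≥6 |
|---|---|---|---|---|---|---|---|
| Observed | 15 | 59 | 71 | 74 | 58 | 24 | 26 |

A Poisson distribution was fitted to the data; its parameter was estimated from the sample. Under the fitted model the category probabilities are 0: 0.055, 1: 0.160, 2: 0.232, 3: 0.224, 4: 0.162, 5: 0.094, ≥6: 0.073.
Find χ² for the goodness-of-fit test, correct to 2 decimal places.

Expected counts E_i = n·p_i: 327×0.055 = 17.985, 327×0.160 = 52.32, 327×0.232 = 75.864, 327×0.224 = 73.248, 327×0.162 = 52.974, 327×0.094 = 30.738, 327×0.073 = 23.871.
0: (15 − 17.985)²/17.985 = 8.910225/17.985 = 0.495
1: (59 − 52.32)²/52.32 = 44.6224/52.32 = 0.853
2: (71 − 75.864)²/75.864 = 23.658496/75.864 = 0.312
3: (74 − 73.248)²/73.248 = 0.565504/73.248 = 0.008
4: (58 − 52.974)²/52.974 = 25.260676/52.974 = 0.477
5: (24 − 30.738)²/30.738 = 45.400644/30.738 = 1.477
≥6: (26 − 23.871)²/23.871 = 4.532641/23.871 = 0.190
Sum = 3.81

3.81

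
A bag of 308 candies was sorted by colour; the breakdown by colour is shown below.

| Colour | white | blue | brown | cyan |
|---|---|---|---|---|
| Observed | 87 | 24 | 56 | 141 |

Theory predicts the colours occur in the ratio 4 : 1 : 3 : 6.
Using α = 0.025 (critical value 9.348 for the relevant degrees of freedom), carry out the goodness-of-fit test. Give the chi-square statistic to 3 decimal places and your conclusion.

Ratio total = 14. Expected counts: 308×4/14 = 88, 308×1/14 = 22, 308×3/14 = 66, 308×6/14 = 132.
χ² = (87−88)²/88 + (24−22)²/22 + (56−66)²/66 + (141−132)²/132
   = 0.0114 + 0.1818 + 1.5152 + 0.6136
Sum = 2.322
df = 3. Since 2.322 < 9.348, we do not reject H₀.

2.322; do not reject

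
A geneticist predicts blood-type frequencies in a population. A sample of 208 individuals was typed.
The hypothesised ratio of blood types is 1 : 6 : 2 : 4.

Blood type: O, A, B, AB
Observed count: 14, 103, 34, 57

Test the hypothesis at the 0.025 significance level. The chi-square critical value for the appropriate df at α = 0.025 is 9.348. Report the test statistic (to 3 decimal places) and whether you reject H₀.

Ratio total = 13. Expected counts: 208×1/13 = 16, 208×6/13 = 96, 208×2/13 = 32, 208×4/13 = 64.
χ² = (14−16)²/16 + (103−96)²/96 + (34−32)²/32 + (57−64)²/64
   = 0.2500 + 0.5104 + 0.1250 + 0.7656
Sum = 1.651
df = 3. Since 1.651 < 9.348, we do not reject H₀.

1.651; do not reject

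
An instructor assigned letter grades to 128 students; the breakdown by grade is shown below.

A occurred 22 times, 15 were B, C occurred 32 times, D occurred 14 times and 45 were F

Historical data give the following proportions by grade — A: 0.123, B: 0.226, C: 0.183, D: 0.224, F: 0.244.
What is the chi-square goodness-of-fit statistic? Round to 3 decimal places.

25.909

Expected counts E_i = n·p_i: 128×0.123 = 15.744, 128×0.226 = 28.928, 128×0.183 = 23.424, 128×0.224 = 28.672, 128×0.244 = 31.232.
cat         O        E   (O−E)²/E
A          22   15.744     2.4859
B          15   28.928     6.7059
C          32   23.424     3.1398
D          14   28.672     7.5079
F          45   31.232     6.0693
Sum = 25.909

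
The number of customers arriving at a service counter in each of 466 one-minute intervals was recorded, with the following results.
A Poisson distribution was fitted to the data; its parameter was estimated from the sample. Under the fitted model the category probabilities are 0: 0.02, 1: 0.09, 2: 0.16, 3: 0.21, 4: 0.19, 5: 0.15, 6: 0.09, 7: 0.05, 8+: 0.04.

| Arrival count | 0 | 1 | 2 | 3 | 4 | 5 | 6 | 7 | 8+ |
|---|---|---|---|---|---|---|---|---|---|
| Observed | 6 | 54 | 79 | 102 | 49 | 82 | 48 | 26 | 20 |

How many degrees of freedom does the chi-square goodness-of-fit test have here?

There are k = 9 categories and 1 parameter estimated from the data, so df = 9 − 1 − 1 = 7.

7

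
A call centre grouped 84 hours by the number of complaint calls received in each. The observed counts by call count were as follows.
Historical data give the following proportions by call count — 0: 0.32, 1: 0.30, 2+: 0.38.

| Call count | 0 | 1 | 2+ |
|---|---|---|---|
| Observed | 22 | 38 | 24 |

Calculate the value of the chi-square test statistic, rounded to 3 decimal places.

9.353

Expected counts E_i = n·p_i: 84×0.32 = 26.88, 84×0.30 = 25.2, 84×0.38 = 31.92.
χ² = (22−26.88)²/26.88 + (38−25.2)²/25.2 + (24−31.92)²/31.92
   = 0.8860 + 6.5016 + 1.9651
Sum = 9.353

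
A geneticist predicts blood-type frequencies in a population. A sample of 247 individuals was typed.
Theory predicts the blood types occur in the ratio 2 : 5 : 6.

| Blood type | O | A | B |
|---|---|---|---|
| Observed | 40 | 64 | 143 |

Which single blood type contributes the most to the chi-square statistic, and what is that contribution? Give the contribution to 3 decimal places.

A, 10.116

Ratio total = 13. Expected counts: 247×2/13 = 38, 247×5/13 = 95, 247×6/13 = 114.
χ² = (40−38)²/38 + (64−95)²/95 + (143−114)²/114
   = 0.1053 + 10.1158 + 7.3772
The largest term is for A: 10.116.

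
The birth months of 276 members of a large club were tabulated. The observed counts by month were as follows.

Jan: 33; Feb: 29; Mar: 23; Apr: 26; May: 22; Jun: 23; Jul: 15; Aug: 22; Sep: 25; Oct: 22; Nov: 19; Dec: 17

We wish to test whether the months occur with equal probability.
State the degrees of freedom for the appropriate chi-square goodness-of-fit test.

There are k = 12 categories and no parameters were estimated from the data, so df = 12 − 1 = 11.

11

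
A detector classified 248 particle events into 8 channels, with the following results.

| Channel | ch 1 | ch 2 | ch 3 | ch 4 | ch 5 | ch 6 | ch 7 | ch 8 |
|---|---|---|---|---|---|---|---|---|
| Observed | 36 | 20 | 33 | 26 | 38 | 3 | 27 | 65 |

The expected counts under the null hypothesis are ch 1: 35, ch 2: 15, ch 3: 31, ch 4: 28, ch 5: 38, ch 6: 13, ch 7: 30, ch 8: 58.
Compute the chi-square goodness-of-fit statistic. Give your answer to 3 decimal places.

10.804

cat         O        E   (O−E)²/E
ch 1       36       35     0.0286
ch 2       20       15     1.6667
ch 3       33       31     0.1290
ch 4       26       28     0.1429
ch 5       38       38     0.0000
ch 6        3       13     7.6923
ch 7       27       30     0.3000
ch 8       65       58     0.8448
Sum = 10.804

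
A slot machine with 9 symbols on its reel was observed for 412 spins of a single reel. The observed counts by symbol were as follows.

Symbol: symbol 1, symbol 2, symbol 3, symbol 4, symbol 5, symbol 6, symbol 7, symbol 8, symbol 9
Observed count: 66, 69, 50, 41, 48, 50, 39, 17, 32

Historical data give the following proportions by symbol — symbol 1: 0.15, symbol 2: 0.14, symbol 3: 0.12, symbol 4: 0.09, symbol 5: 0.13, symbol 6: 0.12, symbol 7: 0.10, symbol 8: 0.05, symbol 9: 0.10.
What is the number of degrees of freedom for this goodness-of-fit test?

There are k = 9 categories and no parameters were estimated from the data, so df = 9 − 1 = 8.

8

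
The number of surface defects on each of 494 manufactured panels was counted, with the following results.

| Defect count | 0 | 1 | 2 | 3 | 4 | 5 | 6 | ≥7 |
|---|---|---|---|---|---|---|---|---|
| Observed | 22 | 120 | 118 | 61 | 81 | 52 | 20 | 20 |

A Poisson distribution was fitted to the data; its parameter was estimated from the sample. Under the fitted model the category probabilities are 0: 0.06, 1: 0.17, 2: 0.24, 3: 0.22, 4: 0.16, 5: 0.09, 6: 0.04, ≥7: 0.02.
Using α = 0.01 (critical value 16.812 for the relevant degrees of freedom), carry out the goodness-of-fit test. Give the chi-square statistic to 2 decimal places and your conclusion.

50.04; reject

Expected counts E_i = n·p_i: 494×0.06 = 29.64, 494×0.17 = 83.98, 494×0.24 = 118.56, 494×0.22 = 108.68, 494×0.16 = 79.04, 494×0.09 = 44.46, 494×0.04 = 19.76, 494×0.02 = 9.88.
0: (22 − 29.64)²/29.64 = 58.3696/29.64 = 1.969
1: (120 − 83.98)²/83.98 = 1297.4404/83.98 = 15.449
2: (118 − 118.56)²/118.56 = 0.3136/118.56 = 0.003
3: (61 − 108.68)²/108.68 = 2273.3824/108.68 = 20.918
4: (81 − 79.04)²/79.04 = 3.8416/79.04 = 0.049
5: (52 − 44.46)²/44.46 = 56.8516/44.46 = 1.279
6: (20 − 19.76)²/19.76 = 0.0576/19.76 = 0.003
≥7: (20 − 9.88)²/9.88 = 102.4144/9.88 = 10.366
Sum = 50.04
df = 6. Since 50.04 > 16.812, we reject H₀.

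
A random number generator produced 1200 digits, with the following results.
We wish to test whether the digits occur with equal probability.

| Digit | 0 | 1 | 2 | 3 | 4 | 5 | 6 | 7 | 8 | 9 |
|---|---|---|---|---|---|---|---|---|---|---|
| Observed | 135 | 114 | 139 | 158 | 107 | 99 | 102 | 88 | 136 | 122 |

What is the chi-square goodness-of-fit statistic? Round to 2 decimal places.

Expected count for each of the 10 categories: 1200/10 = 120.
cat         O        E   (O−E)²/E
0         135      120      1.875
1         114      120      0.300
2         139      120      3.008
3         158      120     12.033
4         107      120      1.408
5          99      120      3.675
6         102      120      2.700
7          88      120      8.533
8         136      120      2.133
9         122      120      0.033
Sum = 35.70

35.70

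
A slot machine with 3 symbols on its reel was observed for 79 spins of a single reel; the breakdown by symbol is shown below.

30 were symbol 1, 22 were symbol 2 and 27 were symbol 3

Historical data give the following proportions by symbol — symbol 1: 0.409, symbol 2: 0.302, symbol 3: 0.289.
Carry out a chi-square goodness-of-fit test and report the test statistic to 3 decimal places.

Expected counts E_i = n·p_i: 79×0.409 = 32.311, 79×0.302 = 23.858, 79×0.289 = 22.831.
cat           O        E   (O−E)²/E
symbol 1     30   32.311     0.1653
symbol 2     22   23.858     0.1447
symbol 3     27   22.831     0.7613
Sum = 1.071

1.071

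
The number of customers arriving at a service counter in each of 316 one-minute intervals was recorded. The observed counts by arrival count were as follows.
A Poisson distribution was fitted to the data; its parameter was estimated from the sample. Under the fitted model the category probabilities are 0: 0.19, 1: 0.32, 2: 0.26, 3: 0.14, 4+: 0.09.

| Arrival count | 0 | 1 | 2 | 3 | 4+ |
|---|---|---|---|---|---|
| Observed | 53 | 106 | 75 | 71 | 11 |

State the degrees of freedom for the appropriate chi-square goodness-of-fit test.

3

There are k = 5 categories and 1 parameter estimated from the data, so df = 5 − 1 − 1 = 3.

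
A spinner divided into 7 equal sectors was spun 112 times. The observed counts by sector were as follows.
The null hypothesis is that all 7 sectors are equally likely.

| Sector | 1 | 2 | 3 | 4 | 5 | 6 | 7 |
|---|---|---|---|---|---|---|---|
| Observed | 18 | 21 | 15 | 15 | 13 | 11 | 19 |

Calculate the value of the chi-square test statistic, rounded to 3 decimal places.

Under H₀ each category has probability 1/7, so each expected count is 112/7 = 16.
χ² = (18−16)²/16 + (21−16)²/16 + (15−16)²/16 + (15−16)²/16 + (13−16)²/16 + (11−16)²/16 + (19−16)²/16
   = 0.2500 + 1.5625 + 0.0625 + 0.0625 + 0.5625 + 1.5625 + 0.5625
Sum = 4.625

4.625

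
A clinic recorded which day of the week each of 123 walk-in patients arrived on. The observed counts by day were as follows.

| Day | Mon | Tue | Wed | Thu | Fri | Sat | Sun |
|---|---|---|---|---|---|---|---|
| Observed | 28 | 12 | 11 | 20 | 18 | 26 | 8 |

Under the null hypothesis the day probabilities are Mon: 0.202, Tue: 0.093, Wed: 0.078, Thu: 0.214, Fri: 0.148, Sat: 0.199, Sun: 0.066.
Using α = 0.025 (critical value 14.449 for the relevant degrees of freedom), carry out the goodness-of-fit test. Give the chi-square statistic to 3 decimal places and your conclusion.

2.251; do not reject

Expected counts E_i = n·p_i: 123×0.202 = 24.846, 123×0.093 = 11.439, 123×0.078 = 9.594, 123×0.214 = 26.322, 123×0.148 = 18.204, 123×0.199 = 24.477, 123×0.066 = 8.118.
Mon: (28 − 24.846)²/24.846 = 9.947716/24.846 = 0.4004
Tue: (12 − 11.439)²/11.439 = 0.314721/11.439 = 0.0275
Wed: (11 − 9.594)²/9.594 = 1.976836/9.594 = 0.2060
Thu: (20 − 26.322)²/26.322 = 39.967684/26.322 = 1.5184
Fri: (18 − 18.204)²/18.204 = 0.041616/18.204 = 0.0023
Sat: (26 − 24.477)²/24.477 = 2.319529/24.477 = 0.0948
Sun: (8 − 8.118)²/8.118 = 0.013924/8.118 = 0.0017
Sum = 2.251
df = 6. Since 2.251 < 14.449, we do not reject H₀.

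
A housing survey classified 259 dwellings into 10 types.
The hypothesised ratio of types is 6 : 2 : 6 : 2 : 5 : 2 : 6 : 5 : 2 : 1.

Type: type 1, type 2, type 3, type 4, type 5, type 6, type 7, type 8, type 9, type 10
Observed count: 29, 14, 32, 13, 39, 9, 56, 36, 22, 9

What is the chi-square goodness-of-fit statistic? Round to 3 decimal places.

18.557

Ratio total = 37. Expected counts: 259×6/37 = 42, 259×2/37 = 14, 259×6/37 = 42, 259×2/37 = 14, 259×5/37 = 35, 259×2/37 = 14, 259×6/37 = 42, 259×5/37 = 35, 259×2/37 = 14, 259×1/37 = 7.
χ² = (29−42)²/42 + (14−14)²/14 + (32−42)²/42 + (13−14)²/14 + (39−35)²/35 + (9−14)²/14 + (56−42)²/42 + (36−35)²/35 + (22−14)²/14 + (9−7)²/7
   = 4.0238 + 0.0000 + 2.3810 + 0.0714 + 0.4571 + 1.7857 + 4.6667 + 0.0286 + 4.5714 + 0.5714
Sum = 18.557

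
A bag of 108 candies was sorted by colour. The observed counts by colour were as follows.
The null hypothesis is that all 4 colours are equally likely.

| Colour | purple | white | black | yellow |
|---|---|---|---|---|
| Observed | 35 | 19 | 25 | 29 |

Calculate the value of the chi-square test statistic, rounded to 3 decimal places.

5.037

Expected count for each of the 4 categories: 108/4 = 27.
χ² = (35−27)²/27 + (19−27)²/27 + (25−27)²/27 + (29−27)²/27
   = 2.3704 + 2.3704 + 0.1481 + 0.1481
Sum = 5.037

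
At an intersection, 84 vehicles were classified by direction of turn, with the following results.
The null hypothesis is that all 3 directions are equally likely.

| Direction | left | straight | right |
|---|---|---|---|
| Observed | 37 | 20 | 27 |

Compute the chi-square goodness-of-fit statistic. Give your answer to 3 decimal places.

Expected count for each of the 3 categories: 84/3 = 28.
cat           O        E   (O−E)²/E
left         37       28     2.8929
straight     20       28     2.2857
right        27       28     0.0357
Sum = 5.214

5.214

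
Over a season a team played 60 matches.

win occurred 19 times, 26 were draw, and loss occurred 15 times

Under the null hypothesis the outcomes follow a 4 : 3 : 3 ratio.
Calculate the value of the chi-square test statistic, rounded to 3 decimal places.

5.097

Ratio total = 10. Expected counts: 60×4/10 = 24, 60×3/10 = 18, 60×3/10 = 18.
win: (19 − 24)²/24 = 25/24 = 1.0417
draw: (26 − 18)²/18 = 64/18 = 3.5556
loss: (15 − 18)²/18 = 9/18 = 0.5000
Sum = 5.097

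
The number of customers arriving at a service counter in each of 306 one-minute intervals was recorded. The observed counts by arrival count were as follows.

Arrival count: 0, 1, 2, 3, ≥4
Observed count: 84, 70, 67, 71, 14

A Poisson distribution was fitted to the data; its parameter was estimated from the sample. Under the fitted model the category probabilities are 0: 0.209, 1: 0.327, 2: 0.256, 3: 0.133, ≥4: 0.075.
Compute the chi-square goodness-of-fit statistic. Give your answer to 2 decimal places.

Expected counts E_i = n·p_i: 306×0.209 = 63.954, 306×0.327 = 100.062, 306×0.256 = 78.336, 306×0.133 = 40.698, 306×0.075 = 22.95.
cat         O        E   (O−E)²/E
0          84   63.954      6.283
1          70  100.062      9.032
2          67   78.336      1.640
3          71   40.698     22.562
≥4         14    22.95      3.490
Sum = 43.01

43.01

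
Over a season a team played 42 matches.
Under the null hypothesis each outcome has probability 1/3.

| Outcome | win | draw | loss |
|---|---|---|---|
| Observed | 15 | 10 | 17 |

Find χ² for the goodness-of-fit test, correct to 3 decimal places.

1.857

Expected count for each of the 3 categories: 42/3 = 14.
win: (15 − 14)²/14 = 1/14 = 0.0714
draw: (10 − 14)²/14 = 16/14 = 1.1429
loss: (17 − 14)²/14 = 9/14 = 0.6429
Sum = 1.857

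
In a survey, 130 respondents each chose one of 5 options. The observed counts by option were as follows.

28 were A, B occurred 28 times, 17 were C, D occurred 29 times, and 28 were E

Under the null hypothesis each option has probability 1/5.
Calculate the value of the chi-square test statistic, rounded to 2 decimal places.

3.92

Under H₀ each category has probability 1/5, so each expected count is 130/5 = 26.
A: (28 − 26)²/26 = 4/26 = 0.154
B: (28 − 26)²/26 = 4/26 = 0.154
C: (17 − 26)²/26 = 81/26 = 3.115
D: (29 − 26)²/26 = 9/26 = 0.346
E: (28 − 26)²/26 = 4/26 = 0.154
Sum = 3.92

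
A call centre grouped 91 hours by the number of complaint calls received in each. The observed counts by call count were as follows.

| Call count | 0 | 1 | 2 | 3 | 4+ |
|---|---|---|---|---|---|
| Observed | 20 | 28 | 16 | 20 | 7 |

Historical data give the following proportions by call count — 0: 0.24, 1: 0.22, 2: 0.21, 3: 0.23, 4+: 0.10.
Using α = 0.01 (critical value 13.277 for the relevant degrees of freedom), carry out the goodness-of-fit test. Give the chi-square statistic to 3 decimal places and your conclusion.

Expected counts E_i = n·p_i: 91×0.24 = 21.84, 91×0.22 = 20.02, 91×0.21 = 19.11, 91×0.23 = 20.93, 91×0.10 = 9.1.
0: (20 − 21.84)²/21.84 = 3.3856/21.84 = 0.1550
1: (28 − 20.02)²/20.02 = 63.6804/20.02 = 3.1808
2: (16 − 19.11)²/19.11 = 9.6721/19.11 = 0.5061
3: (20 − 20.93)²/20.93 = 0.8649/20.93 = 0.0413
4+: (7 − 9.1)²/9.1 = 4.41/9.1 = 0.4846
Sum = 4.368
df = 4. Since 4.368 < 13.277, we do not reject H₀.

4.368; do not reject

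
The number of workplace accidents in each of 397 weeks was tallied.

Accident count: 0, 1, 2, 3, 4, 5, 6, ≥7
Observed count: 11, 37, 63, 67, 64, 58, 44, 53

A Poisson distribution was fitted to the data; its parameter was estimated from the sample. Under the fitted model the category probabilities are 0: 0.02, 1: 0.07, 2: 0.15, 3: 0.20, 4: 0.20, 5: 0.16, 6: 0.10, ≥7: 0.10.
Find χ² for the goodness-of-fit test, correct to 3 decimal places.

Expected counts E_i = n·p_i: 397×0.02 = 7.94, 397×0.07 = 27.79, 397×0.15 = 59.55, 397×0.20 = 79.4, 397×0.20 = 79.4, 397×0.16 = 63.52, 397×0.10 = 39.7, 397×0.10 = 39.7.
χ² = (11−7.94)²/7.94 + (37−27.79)²/27.79 + (63−59.55)²/59.55 + (67−79.4)²/79.4 + (64−79.4)²/79.4 + (58−63.52)²/63.52 + (44−39.7)²/39.7 + (53−39.7)²/39.7
   = 1.1793 + 3.0523 + 0.1999 + 1.9365 + 2.9869 + 0.4797 + 0.4657 + 4.4557
Sum = 14.756

14.756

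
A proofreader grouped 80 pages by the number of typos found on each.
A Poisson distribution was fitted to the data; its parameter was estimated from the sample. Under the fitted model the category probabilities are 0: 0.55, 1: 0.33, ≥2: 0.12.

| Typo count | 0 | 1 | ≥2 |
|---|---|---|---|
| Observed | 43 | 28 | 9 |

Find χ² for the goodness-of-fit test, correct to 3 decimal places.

0.157

Expected counts E_i = n·p_i: 80×0.55 = 44, 80×0.33 = 26.4, 80×0.12 = 9.6.
0: (43 − 44)²/44 = 1/44 = 0.0227
1: (28 − 26.4)²/26.4 = 2.56/26.4 = 0.0970
≥2: (9 − 9.6)²/9.6 = 0.36/9.6 = 0.0375
Sum = 0.157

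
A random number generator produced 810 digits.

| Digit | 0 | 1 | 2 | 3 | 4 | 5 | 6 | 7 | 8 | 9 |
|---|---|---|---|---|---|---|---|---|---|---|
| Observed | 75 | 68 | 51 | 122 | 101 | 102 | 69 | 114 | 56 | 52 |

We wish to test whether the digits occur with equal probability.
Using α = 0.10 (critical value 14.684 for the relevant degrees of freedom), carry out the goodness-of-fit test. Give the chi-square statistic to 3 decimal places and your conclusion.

78.099; reject

Expected count for each of the 10 categories: 810/10 = 81.
cat         O        E   (O−E)²/E
0          75       81     0.4444
1          68       81     2.0864
2          51       81    11.1111
3         122       81    20.7531
4         101       81     4.9383
5         102       81     5.4444
6          69       81     1.7778
7         114       81    13.4444
8          56       81     7.7160
9          52       81    10.3827
Sum = 78.099
df = 9. Since 78.099 > 14.684, we reject H₀.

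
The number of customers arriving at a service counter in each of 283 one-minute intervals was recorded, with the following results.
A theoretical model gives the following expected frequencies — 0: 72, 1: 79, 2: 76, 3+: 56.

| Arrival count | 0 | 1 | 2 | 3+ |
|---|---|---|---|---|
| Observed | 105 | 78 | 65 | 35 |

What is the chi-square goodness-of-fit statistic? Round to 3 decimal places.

24.605

cat         O        E   (O−E)²/E
0         105       72    15.1250
1          78       79     0.0127
2          65       76     1.5921
3+         35       56     7.8750
Sum = 24.605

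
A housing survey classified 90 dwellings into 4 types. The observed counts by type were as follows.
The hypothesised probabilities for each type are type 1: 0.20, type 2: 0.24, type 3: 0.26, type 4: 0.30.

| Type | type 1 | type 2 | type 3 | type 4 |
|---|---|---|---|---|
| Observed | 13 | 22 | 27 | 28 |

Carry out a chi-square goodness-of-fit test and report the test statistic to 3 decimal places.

1.987

Expected counts E_i = n·p_i: 90×0.20 = 18, 90×0.24 = 21.6, 90×0.26 = 23.4, 90×0.30 = 27.
type 1: (13 − 18)²/18 = 25/18 = 1.3889
type 2: (22 − 21.6)²/21.6 = 0.16/21.6 = 0.0074
type 3: (27 − 23.4)²/23.4 = 12.96/23.4 = 0.5538
type 4: (28 − 27)²/27 = 1/27 = 0.0370
Sum = 1.987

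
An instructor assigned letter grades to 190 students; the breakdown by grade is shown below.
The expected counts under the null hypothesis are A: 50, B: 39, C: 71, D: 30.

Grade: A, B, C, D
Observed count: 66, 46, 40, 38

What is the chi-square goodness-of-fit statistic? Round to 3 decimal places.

cat         O        E   (O−E)²/E
A          66       50     5.1200
B          46       39     1.2564
C          40       71    13.5352
D          38       30     2.1333
Sum = 22.045

22.045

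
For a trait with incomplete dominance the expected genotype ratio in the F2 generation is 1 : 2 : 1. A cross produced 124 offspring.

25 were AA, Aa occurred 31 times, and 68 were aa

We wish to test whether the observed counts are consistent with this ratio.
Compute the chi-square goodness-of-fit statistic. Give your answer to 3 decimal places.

Ratio total = 4. Expected counts: 124×1/4 = 31, 124×2/4 = 62, 124×1/4 = 31.
χ² = (25−31)²/31 + (31−62)²/62 + (68−31)²/31
   = 1.1613 + 15.5000 + 44.1613
Sum = 60.823

60.823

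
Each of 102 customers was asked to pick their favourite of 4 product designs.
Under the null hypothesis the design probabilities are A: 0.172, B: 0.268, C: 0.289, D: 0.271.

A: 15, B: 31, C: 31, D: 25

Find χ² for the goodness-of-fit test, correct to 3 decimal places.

Expected counts E_i = n·p_i: 102×0.172 = 17.544, 102×0.268 = 27.336, 102×0.289 = 29.478, 102×0.271 = 27.642.
A: (15 − 17.544)²/17.544 = 6.471936/17.544 = 0.3689
B: (31 − 27.336)²/27.336 = 13.424896/27.336 = 0.4911
C: (31 − 29.478)²/29.478 = 2.316484/29.478 = 0.0786
D: (25 − 27.642)²/27.642 = 6.980164/27.642 = 0.2525
Sum = 1.191

1.191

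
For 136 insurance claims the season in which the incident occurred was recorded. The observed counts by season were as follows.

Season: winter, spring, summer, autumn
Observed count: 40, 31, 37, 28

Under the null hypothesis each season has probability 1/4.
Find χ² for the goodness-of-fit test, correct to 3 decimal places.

2.647

Expected count for each of the 4 categories: 136/4 = 34.
cat         O        E   (O−E)²/E
winter     40       34     1.0588
spring     31       34     0.2647
summer     37       34     0.2647
autumn     28       34     1.0588
Sum = 2.647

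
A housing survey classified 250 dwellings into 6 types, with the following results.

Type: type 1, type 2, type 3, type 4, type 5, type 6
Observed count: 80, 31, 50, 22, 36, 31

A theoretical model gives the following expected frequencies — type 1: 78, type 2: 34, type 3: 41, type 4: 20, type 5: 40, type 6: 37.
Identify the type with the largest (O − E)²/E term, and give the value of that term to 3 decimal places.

type 3, 1.976

cat         O        E   (O−E)²/E
type 1     80       78     0.0513
type 2     31       34     0.2647
type 3     50       41     1.9756
type 4     22       20     0.2000
type 5     36       40     0.4000
type 6     31       37     0.9730
The largest term is for type 3: 1.976.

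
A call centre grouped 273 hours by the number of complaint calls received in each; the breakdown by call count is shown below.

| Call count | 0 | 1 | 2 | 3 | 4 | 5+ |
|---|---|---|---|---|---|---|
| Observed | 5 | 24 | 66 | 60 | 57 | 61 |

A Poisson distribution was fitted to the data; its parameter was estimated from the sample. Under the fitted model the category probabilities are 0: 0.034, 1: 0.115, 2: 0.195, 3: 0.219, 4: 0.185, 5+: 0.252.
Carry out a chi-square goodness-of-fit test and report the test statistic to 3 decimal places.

Expected counts E_i = n·p_i: 273×0.034 = 9.282, 273×0.115 = 31.395, 273×0.195 = 53.235, 273×0.219 = 59.787, 273×0.185 = 50.505, 273×0.252 = 68.796.
χ² = (5−9.282)²/9.282 + (24−31.395)²/31.395 + (66−53.235)²/53.235 + (60−59.787)²/59.787 + (57−50.505)²/50.505 + (61−68.796)²/68.796
   = 1.9754 + 1.7419 + 3.0609 + 0.0008 + 0.8353 + 0.8834
Sum = 8.498

8.498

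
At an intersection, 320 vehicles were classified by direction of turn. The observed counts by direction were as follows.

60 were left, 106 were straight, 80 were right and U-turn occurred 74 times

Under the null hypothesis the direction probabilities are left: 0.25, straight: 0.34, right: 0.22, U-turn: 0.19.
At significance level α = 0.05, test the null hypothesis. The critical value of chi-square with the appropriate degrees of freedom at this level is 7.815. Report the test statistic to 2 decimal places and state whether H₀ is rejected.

9.25; reject

Expected counts E_i = n·p_i: 320×0.25 = 80, 320×0.34 = 108.8, 320×0.22 = 70.4, 320×0.19 = 60.8.
left: (60 − 80)²/80 = 400/80 = 5.000
straight: (106 − 108.8)²/108.8 = 7.84/108.8 = 0.072
right: (80 − 70.4)²/70.4 = 92.16/70.4 = 1.309
U-turn: (74 − 60.8)²/60.8 = 174.24/60.8 = 2.866
Sum = 9.25
df = 3. Since 9.25 > 7.815, we reject H₀.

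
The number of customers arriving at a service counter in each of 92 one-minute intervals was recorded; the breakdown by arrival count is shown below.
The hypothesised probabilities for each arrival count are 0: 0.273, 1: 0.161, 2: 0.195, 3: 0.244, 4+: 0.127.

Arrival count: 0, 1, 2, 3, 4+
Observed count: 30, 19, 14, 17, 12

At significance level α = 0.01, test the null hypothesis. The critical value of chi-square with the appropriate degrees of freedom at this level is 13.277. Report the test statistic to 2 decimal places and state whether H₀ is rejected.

Expected counts E_i = n·p_i: 92×0.273 = 25.116, 92×0.161 = 14.812, 92×0.195 = 17.94, 92×0.244 = 22.448, 92×0.127 = 11.684.
0: (30 − 25.116)²/25.116 = 23.853456/25.116 = 0.950
1: (19 − 14.812)²/14.812 = 17.539344/14.812 = 1.184
2: (14 − 17.94)²/17.94 = 15.5236/17.94 = 0.865
3: (17 − 22.448)²/22.448 = 29.680704/22.448 = 1.322
4+: (12 − 11.684)²/11.684 = 0.099856/11.684 = 0.009
Sum = 4.33
df = 4. Since 4.33 < 13.277, we do not reject H₀.

4.33; do not reject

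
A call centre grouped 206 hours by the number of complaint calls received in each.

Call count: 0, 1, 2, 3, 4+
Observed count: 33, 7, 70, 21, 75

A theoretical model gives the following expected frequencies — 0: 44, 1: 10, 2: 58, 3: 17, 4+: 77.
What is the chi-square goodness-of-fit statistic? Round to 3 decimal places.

7.126

0: (33 − 44)²/44 = 121/44 = 2.7500
1: (7 − 10)²/10 = 9/10 = 0.9000
2: (70 − 58)²/58 = 144/58 = 2.4828
3: (21 − 17)²/17 = 16/17 = 0.9412
4+: (75 − 77)²/77 = 4/77 = 0.0519
Sum = 7.126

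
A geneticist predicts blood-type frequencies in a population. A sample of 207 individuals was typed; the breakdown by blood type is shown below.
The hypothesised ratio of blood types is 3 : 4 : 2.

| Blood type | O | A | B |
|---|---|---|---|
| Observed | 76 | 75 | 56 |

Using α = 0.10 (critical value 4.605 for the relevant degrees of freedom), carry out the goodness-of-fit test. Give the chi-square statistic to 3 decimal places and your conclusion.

6.025; reject

Ratio total = 9. Expected counts: 207×3/9 = 69, 207×4/9 = 92, 207×2/9 = 46.
cat         O        E   (O−E)²/E
O          76       69     0.7101
A          75       92     3.1413
B          56       46     2.1739
Sum = 6.025
df = 2. Since 6.025 > 4.605, we reject H₀.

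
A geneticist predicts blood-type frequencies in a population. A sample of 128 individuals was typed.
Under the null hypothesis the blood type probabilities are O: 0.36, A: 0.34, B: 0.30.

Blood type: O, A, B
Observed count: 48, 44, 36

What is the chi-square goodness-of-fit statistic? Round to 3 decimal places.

Expected counts E_i = n·p_i: 128×0.36 = 46.08, 128×0.34 = 43.52, 128×0.30 = 38.4.
χ² = (48−46.08)²/46.08 + (44−43.52)²/43.52 + (36−38.4)²/38.4
   = 0.0800 + 0.0053 + 0.1500
Sum = 0.235

0.235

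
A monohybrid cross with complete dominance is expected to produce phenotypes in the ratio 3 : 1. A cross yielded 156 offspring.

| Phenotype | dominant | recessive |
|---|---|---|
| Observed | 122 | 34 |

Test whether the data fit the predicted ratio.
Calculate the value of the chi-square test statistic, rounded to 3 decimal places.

Ratio total = 4. Expected counts: 156×3/4 = 117, 156×1/4 = 39.
cat            O        E   (O−E)²/E
dominant     122      117     0.2137
recessive     34       39     0.6410
Sum = 0.855

0.855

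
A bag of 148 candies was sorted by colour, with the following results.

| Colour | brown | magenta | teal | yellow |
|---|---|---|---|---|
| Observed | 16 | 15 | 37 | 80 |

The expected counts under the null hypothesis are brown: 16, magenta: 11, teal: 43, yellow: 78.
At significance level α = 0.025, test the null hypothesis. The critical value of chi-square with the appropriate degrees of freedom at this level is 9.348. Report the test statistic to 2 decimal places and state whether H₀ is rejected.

brown: (16 − 16)²/16 = 0/16 = 0.000
magenta: (15 − 11)²/11 = 16/11 = 1.455
teal: (37 − 43)²/43 = 36/43 = 0.837
yellow: (80 − 78)²/78 = 4/78 = 0.051
Sum = 2.34
df = 3. Since 2.34 < 9.348, we do not reject H₀.

2.34; do not reject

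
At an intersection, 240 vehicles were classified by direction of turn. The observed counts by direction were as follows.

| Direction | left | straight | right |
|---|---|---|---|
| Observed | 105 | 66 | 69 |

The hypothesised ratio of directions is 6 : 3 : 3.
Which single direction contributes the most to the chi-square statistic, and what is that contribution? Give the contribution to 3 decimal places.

left, 1.875

Ratio total = 12. Expected counts: 240×6/12 = 120, 240×3/12 = 60, 240×3/12 = 60.
left: (105 − 120)²/120 = 225/120 = 1.8750
straight: (66 − 60)²/60 = 36/60 = 0.6000
right: (69 − 60)²/60 = 81/60 = 1.3500
The largest term is for left: 1.875.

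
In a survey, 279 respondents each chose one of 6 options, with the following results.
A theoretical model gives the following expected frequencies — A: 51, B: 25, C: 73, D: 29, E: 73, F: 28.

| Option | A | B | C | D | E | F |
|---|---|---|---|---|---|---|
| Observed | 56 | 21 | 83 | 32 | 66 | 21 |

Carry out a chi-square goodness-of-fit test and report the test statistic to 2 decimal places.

5.23

χ² = (56−51)²/51 + (21−25)²/25 + (83−73)²/73 + (32−29)²/29 + (66−73)²/73 + (21−28)²/28
   = 0.490 + 0.640 + 1.370 + 0.310 + 0.671 + 1.750
Sum = 5.23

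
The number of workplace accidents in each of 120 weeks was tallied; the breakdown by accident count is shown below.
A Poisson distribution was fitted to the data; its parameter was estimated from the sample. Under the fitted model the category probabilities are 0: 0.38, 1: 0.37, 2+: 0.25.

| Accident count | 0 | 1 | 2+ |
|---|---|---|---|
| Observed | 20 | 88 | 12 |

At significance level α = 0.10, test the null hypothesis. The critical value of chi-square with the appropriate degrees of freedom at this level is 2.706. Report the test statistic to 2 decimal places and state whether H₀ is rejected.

Expected counts E_i = n·p_i: 120×0.38 = 45.6, 120×0.37 = 44.4, 120×0.25 = 30.
cat         O        E   (O−E)²/E
0          20     45.6     14.372
1          88     44.4     42.814
2+         12       30     10.800
Sum = 67.99
df = 1. Since 67.99 > 2.706, we reject H₀.

67.99; reject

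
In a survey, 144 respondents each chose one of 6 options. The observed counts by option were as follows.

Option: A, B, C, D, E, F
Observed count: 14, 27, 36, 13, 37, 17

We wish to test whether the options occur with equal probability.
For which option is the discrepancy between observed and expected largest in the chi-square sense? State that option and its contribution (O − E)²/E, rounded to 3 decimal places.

Expected count for each of the 6 categories: 144/6 = 24.
χ² = (14−24)²/24 + (27−24)²/24 + (36−24)²/24 + (13−24)²/24 + (37−24)²/24 + (17−24)²/24
   = 4.1667 + 0.3750 + 6.0000 + 5.0417 + 7.0417 + 2.0417
The largest term is for E: 7.042.

E, 7.042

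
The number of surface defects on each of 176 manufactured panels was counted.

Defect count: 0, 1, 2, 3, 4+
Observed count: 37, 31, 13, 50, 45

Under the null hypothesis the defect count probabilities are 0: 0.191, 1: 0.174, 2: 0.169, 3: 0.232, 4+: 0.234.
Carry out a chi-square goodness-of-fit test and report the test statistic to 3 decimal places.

Expected counts E_i = n·p_i: 176×0.191 = 33.616, 176×0.174 = 30.624, 176×0.169 = 29.744, 176×0.232 = 40.832, 176×0.234 = 41.184.
cat         O        E   (O−E)²/E
0          37   33.616     0.3407
1          31   30.624     0.0046
2          13   29.744     9.4258
3          50   40.832     2.0585
4+         45   41.184     0.3536
Sum = 12.183

12.183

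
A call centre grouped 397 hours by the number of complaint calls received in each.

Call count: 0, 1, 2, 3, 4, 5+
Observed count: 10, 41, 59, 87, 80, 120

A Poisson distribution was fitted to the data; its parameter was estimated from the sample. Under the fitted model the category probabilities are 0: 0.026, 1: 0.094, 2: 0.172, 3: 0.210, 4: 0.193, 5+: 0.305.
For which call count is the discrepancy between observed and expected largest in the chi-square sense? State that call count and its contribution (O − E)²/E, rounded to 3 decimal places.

2, 1.262

Expected counts E_i = n·p_i: 397×0.026 = 10.322, 397×0.094 = 37.318, 397×0.172 = 68.284, 397×0.210 = 83.37, 397×0.193 = 76.621, 397×0.305 = 121.085.
χ² = (10−10.322)²/10.322 + (41−37.318)²/37.318 + (59−68.284)²/68.284 + (87−83.37)²/83.37 + (80−76.621)²/76.621 + (120−121.085)²/121.085
   = 0.0100 + 0.3633 + 1.2623 + 0.1581 + 0.1490 + 0.0097
The largest term is for 2: 1.262.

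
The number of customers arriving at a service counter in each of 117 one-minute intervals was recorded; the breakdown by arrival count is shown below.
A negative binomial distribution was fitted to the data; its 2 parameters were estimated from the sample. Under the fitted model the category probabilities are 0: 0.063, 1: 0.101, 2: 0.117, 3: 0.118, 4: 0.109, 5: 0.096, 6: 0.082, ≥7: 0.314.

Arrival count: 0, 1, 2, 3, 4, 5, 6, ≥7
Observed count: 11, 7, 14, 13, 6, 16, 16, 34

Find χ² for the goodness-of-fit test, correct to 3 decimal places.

13.886

Expected counts E_i = n·p_i: 117×0.063 = 7.371, 117×0.101 = 11.817, 117×0.117 = 13.689, 117×0.118 = 13.806, 117×0.109 = 12.753, 117×0.096 = 11.232, 117×0.082 = 9.594, 117×0.314 = 36.738.
χ² = (11−7.371)²/7.371 + (7−11.817)²/11.817 + (14−13.689)²/13.689 + (13−13.806)²/13.806 + (6−12.753)²/12.753 + (16−11.232)²/11.232 + (16−9.594)²/9.594 + (34−36.738)²/36.738
   = 1.7867 + 1.9636 + 0.0071 + 0.0471 + 3.5759 + 2.0240 + 4.2773 + 0.2041
Sum = 13.886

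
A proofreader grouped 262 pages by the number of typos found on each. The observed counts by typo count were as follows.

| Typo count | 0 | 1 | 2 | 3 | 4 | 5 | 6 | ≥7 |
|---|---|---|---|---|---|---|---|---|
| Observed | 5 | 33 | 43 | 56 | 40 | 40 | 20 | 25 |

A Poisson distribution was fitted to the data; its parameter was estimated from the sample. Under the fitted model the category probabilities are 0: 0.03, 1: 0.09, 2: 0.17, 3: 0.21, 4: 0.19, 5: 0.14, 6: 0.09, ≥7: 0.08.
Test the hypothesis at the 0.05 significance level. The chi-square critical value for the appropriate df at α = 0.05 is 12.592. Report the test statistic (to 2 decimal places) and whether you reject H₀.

8.42; do not reject

Expected counts E_i = n·p_i: 262×0.03 = 7.86, 262×0.09 = 23.58, 262×0.17 = 44.54, 262×0.21 = 55.02, 262×0.19 = 49.78, 262×0.14 = 36.68, 262×0.09 = 23.58, 262×0.08 = 20.96.
χ² = (5−7.86)²/7.86 + (33−23.58)²/23.58 + (43−44.54)²/44.54 + (56−55.02)²/55.02 + (40−49.78)²/49.78 + (40−36.68)²/36.68 + (20−23.58)²/23.58 + (25−20.96)²/20.96
   = 1.041 + 3.763 + 0.053 + 0.017 + 1.921 + 0.301 + 0.544 + 0.779
Sum = 8.42
df = 6. Since 8.42 < 12.592, we do not reject H₀.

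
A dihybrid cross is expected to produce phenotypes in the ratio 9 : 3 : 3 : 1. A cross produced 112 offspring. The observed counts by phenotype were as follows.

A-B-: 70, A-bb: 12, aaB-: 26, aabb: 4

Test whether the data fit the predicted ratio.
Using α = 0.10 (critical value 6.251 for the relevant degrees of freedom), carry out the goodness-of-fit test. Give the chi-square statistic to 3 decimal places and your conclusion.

7.111; reject

Ratio total = 16. Expected counts: 112×9/16 = 63, 112×3/16 = 21, 112×3/16 = 21, 112×1/16 = 7.
A-B-: (70 − 63)²/63 = 49/63 = 0.7778
A-bb: (12 − 21)²/21 = 81/21 = 3.8571
aaB-: (26 − 21)²/21 = 25/21 = 1.1905
aabb: (4 − 7)²/7 = 9/7 = 1.2857
Sum = 7.111
df = 3. Since 7.111 > 6.251, we reject H₀.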